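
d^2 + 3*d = d*(d + 3)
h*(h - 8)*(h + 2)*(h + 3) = h^4 - 3*h^3 - 34*h^2 - 48*h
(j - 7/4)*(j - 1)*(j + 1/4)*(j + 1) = j^4 - 3*j^3/2 - 23*j^2/16 + 3*j/2 + 7/16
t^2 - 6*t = t*(t - 6)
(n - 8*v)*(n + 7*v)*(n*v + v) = n^3*v - n^2*v^2 + n^2*v - 56*n*v^3 - n*v^2 - 56*v^3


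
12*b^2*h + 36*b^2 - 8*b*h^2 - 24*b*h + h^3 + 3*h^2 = (-6*b + h)*(-2*b + h)*(h + 3)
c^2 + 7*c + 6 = (c + 1)*(c + 6)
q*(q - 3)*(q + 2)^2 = q^4 + q^3 - 8*q^2 - 12*q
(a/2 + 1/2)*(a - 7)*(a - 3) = a^3/2 - 9*a^2/2 + 11*a/2 + 21/2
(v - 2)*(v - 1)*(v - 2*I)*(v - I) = v^4 - 3*v^3 - 3*I*v^3 + 9*I*v^2 + 6*v - 6*I*v - 4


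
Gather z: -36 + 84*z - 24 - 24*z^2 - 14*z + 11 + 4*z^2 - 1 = -20*z^2 + 70*z - 50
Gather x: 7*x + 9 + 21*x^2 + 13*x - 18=21*x^2 + 20*x - 9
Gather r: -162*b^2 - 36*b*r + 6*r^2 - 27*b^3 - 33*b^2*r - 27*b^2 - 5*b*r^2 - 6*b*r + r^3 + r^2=-27*b^3 - 189*b^2 + r^3 + r^2*(7 - 5*b) + r*(-33*b^2 - 42*b)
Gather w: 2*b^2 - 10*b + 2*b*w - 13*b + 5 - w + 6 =2*b^2 - 23*b + w*(2*b - 1) + 11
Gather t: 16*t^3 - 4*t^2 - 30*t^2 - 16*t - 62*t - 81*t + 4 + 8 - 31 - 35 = 16*t^3 - 34*t^2 - 159*t - 54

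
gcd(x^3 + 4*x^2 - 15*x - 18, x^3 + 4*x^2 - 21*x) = x - 3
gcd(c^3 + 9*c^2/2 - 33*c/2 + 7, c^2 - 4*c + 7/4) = c - 1/2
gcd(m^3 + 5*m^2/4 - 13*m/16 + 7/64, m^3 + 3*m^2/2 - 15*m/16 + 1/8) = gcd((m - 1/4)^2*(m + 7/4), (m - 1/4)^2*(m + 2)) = m^2 - m/2 + 1/16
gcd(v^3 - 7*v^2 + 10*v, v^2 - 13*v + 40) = v - 5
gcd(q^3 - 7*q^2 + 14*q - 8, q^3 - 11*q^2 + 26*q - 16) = q^2 - 3*q + 2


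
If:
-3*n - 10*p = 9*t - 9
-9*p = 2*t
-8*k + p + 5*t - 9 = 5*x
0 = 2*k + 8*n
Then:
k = -1220*x/1823 - 648/1823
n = 305*x/1823 + 162/1823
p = 30*x/1823 - 522/1823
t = 2349/1823 - 135*x/1823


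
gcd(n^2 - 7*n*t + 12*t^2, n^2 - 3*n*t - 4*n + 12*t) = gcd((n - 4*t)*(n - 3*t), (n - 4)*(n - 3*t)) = -n + 3*t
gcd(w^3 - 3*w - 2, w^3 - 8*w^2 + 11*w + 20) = w + 1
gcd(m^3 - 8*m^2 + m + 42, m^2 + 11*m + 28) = 1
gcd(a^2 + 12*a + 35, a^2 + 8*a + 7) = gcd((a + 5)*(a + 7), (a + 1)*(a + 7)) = a + 7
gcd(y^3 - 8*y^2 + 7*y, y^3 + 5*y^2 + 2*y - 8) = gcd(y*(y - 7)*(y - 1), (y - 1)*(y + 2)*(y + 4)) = y - 1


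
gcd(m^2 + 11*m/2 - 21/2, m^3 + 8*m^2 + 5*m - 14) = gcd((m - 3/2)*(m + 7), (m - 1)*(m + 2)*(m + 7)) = m + 7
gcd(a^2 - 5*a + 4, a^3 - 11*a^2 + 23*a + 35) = 1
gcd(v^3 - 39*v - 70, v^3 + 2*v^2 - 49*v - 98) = v^2 - 5*v - 14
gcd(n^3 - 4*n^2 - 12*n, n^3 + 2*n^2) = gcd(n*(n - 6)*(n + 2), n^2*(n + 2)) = n^2 + 2*n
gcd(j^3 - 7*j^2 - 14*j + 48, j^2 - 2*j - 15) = j + 3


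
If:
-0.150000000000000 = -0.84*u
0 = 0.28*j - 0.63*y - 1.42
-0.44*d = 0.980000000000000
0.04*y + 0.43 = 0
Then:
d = -2.23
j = -19.12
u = 0.18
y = -10.75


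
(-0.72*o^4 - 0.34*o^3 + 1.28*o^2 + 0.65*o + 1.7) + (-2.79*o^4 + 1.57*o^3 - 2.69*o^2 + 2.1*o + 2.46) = -3.51*o^4 + 1.23*o^3 - 1.41*o^2 + 2.75*o + 4.16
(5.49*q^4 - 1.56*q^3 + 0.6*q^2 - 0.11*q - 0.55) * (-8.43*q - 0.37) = -46.2807*q^5 + 11.1195*q^4 - 4.4808*q^3 + 0.7053*q^2 + 4.6772*q + 0.2035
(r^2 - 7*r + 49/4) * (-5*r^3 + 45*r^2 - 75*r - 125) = -5*r^5 + 80*r^4 - 1805*r^3/4 + 3805*r^2/4 - 175*r/4 - 6125/4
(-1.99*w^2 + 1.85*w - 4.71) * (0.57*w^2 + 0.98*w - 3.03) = -1.1343*w^4 - 0.8957*w^3 + 5.158*w^2 - 10.2213*w + 14.2713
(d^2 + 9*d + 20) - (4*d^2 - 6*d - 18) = -3*d^2 + 15*d + 38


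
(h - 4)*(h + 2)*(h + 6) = h^3 + 4*h^2 - 20*h - 48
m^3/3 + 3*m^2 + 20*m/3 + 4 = (m/3 + 1/3)*(m + 2)*(m + 6)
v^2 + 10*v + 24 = (v + 4)*(v + 6)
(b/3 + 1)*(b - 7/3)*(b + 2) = b^3/3 + 8*b^2/9 - 17*b/9 - 14/3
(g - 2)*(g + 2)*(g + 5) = g^3 + 5*g^2 - 4*g - 20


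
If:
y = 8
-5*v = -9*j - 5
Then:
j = 5*v/9 - 5/9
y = 8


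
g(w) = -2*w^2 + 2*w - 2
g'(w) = 2 - 4*w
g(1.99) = -5.94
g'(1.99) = -5.96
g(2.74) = -11.54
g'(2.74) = -8.96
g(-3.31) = -30.53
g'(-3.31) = 15.24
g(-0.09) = -2.20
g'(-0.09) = 2.36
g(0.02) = -1.96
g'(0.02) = 1.92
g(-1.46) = -9.18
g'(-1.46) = 7.84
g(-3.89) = -40.04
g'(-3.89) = 17.56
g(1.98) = -5.88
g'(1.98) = -5.92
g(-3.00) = -26.00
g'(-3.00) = 14.00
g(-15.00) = -482.00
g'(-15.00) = 62.00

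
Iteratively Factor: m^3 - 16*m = (m - 4)*(m^2 + 4*m) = m*(m - 4)*(m + 4)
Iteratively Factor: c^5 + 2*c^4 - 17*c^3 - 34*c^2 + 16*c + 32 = (c + 2)*(c^4 - 17*c^2 + 16) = (c - 4)*(c + 2)*(c^3 + 4*c^2 - c - 4) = (c - 4)*(c - 1)*(c + 2)*(c^2 + 5*c + 4) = (c - 4)*(c - 1)*(c + 1)*(c + 2)*(c + 4)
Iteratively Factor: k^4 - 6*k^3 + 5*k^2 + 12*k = (k)*(k^3 - 6*k^2 + 5*k + 12) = k*(k - 4)*(k^2 - 2*k - 3) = k*(k - 4)*(k + 1)*(k - 3)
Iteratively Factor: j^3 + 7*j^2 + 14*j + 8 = (j + 4)*(j^2 + 3*j + 2) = (j + 2)*(j + 4)*(j + 1)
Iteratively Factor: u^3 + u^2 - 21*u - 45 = (u + 3)*(u^2 - 2*u - 15) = (u - 5)*(u + 3)*(u + 3)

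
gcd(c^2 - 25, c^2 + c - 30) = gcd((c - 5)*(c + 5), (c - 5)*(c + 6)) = c - 5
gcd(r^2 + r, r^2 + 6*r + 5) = r + 1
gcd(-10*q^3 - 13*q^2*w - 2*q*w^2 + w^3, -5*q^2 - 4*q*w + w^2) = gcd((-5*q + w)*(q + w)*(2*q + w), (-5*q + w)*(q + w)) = 5*q^2 + 4*q*w - w^2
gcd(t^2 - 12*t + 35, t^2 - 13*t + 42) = t - 7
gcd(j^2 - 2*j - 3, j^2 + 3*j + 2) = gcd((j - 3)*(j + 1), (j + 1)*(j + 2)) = j + 1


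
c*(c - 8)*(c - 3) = c^3 - 11*c^2 + 24*c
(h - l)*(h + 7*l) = h^2 + 6*h*l - 7*l^2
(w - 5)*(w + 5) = w^2 - 25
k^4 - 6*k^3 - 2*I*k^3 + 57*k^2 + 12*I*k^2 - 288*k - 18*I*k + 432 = (k - 3)^2*(k - 8*I)*(k + 6*I)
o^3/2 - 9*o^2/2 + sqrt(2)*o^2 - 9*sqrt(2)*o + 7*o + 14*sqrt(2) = (o/2 + sqrt(2))*(o - 7)*(o - 2)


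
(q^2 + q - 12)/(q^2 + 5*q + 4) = (q - 3)/(q + 1)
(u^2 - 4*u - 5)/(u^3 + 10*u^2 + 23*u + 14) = (u - 5)/(u^2 + 9*u + 14)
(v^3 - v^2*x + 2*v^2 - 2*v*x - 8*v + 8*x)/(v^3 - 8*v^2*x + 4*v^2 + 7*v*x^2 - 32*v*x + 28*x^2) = (2 - v)/(-v + 7*x)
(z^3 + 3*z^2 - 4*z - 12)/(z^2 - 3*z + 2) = (z^2 + 5*z + 6)/(z - 1)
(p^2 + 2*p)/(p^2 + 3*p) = (p + 2)/(p + 3)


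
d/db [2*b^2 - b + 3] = 4*b - 1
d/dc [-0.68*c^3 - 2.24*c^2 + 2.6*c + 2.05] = -2.04*c^2 - 4.48*c + 2.6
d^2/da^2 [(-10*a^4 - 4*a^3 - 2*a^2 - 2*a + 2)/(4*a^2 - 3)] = 4*(-80*a^6 + 180*a^4 - 40*a^3 - 258*a^2 - 90*a + 3)/(64*a^6 - 144*a^4 + 108*a^2 - 27)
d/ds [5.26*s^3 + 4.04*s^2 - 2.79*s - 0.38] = 15.78*s^2 + 8.08*s - 2.79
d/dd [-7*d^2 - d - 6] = -14*d - 1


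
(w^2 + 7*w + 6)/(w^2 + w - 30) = (w + 1)/(w - 5)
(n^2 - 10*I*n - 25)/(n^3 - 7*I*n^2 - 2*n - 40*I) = (n - 5*I)/(n^2 - 2*I*n + 8)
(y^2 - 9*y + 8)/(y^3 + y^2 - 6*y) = (y^2 - 9*y + 8)/(y*(y^2 + y - 6))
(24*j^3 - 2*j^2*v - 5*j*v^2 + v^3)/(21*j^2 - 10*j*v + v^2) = (-8*j^2 - 2*j*v + v^2)/(-7*j + v)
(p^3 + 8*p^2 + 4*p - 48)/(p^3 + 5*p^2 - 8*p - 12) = (p + 4)/(p + 1)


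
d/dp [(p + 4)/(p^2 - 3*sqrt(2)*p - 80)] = (p^2 - 3*sqrt(2)*p - (p + 4)*(2*p - 3*sqrt(2)) - 80)/(-p^2 + 3*sqrt(2)*p + 80)^2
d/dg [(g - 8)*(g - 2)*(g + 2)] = 3*g^2 - 16*g - 4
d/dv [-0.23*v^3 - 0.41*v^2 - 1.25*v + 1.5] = -0.69*v^2 - 0.82*v - 1.25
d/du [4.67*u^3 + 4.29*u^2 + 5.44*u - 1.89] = 14.01*u^2 + 8.58*u + 5.44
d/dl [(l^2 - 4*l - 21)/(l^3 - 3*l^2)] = (-l^3 + 8*l^2 + 51*l - 126)/(l^3*(l^2 - 6*l + 9))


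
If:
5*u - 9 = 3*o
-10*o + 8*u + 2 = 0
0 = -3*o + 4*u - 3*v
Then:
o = 41/13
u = 48/13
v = 23/13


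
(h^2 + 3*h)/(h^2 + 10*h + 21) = h/(h + 7)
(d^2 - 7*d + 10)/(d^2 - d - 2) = (d - 5)/(d + 1)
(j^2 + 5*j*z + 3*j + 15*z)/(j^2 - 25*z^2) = (-j - 3)/(-j + 5*z)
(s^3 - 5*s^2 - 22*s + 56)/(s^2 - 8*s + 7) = (s^2 + 2*s - 8)/(s - 1)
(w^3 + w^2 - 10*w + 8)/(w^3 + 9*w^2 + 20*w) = (w^2 - 3*w + 2)/(w*(w + 5))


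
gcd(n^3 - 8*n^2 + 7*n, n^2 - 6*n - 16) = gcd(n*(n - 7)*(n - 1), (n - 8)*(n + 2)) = 1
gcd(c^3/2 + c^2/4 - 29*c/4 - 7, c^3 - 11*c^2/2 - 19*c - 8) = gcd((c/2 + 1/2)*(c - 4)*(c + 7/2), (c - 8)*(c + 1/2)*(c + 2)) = 1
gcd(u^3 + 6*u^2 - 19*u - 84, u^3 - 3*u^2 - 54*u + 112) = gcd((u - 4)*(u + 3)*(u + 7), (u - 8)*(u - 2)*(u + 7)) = u + 7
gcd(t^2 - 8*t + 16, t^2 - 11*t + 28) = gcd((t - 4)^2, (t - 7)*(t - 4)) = t - 4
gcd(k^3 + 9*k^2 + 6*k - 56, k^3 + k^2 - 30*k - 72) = k + 4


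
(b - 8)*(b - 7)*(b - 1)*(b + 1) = b^4 - 15*b^3 + 55*b^2 + 15*b - 56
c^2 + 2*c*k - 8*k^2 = (c - 2*k)*(c + 4*k)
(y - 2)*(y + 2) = y^2 - 4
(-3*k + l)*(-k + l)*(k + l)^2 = 3*k^4 + 2*k^3*l - 4*k^2*l^2 - 2*k*l^3 + l^4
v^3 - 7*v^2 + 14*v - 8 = (v - 4)*(v - 2)*(v - 1)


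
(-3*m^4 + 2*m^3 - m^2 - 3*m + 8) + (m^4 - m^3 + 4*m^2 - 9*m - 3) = -2*m^4 + m^3 + 3*m^2 - 12*m + 5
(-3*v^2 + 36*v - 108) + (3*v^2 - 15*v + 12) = 21*v - 96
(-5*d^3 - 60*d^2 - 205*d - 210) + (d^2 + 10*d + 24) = -5*d^3 - 59*d^2 - 195*d - 186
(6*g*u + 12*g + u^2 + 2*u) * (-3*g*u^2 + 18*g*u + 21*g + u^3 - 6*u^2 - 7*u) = -18*g^2*u^3 + 72*g^2*u^2 + 342*g^2*u + 252*g^2 + 3*g*u^4 - 12*g*u^3 - 57*g*u^2 - 42*g*u + u^5 - 4*u^4 - 19*u^3 - 14*u^2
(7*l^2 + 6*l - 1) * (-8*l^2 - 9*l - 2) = -56*l^4 - 111*l^3 - 60*l^2 - 3*l + 2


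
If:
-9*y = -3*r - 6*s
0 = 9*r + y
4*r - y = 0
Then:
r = 0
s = 0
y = 0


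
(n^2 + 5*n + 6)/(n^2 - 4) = (n + 3)/(n - 2)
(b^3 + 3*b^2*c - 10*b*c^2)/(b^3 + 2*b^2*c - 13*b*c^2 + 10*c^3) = b/(b - c)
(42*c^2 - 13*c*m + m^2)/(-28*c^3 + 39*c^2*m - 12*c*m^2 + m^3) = (-6*c + m)/(4*c^2 - 5*c*m + m^2)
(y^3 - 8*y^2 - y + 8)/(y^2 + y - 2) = (y^2 - 7*y - 8)/(y + 2)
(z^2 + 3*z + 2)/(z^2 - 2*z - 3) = (z + 2)/(z - 3)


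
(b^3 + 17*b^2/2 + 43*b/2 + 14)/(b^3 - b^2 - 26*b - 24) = (b + 7/2)/(b - 6)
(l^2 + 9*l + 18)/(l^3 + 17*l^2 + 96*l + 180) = (l + 3)/(l^2 + 11*l + 30)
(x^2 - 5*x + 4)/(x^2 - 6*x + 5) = (x - 4)/(x - 5)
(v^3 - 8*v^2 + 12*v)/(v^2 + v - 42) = v*(v - 2)/(v + 7)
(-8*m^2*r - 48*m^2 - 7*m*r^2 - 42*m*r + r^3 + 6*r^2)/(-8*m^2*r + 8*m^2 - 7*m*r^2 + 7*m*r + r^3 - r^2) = (r + 6)/(r - 1)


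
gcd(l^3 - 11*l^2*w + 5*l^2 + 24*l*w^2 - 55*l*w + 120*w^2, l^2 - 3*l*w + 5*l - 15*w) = -l^2 + 3*l*w - 5*l + 15*w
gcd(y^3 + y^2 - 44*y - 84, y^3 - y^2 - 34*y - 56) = y^2 - 5*y - 14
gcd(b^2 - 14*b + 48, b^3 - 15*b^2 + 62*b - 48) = b^2 - 14*b + 48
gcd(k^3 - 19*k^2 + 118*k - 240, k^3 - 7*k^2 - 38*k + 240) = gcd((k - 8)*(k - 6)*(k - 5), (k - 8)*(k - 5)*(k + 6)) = k^2 - 13*k + 40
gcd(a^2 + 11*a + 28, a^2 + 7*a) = a + 7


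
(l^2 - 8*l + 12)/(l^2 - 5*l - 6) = (l - 2)/(l + 1)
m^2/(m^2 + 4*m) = m/(m + 4)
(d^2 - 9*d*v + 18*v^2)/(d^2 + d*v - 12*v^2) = (d - 6*v)/(d + 4*v)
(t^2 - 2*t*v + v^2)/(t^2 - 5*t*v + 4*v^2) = (t - v)/(t - 4*v)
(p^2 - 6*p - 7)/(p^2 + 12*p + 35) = (p^2 - 6*p - 7)/(p^2 + 12*p + 35)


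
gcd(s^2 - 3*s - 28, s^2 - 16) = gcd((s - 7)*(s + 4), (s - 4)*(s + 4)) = s + 4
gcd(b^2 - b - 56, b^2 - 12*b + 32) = b - 8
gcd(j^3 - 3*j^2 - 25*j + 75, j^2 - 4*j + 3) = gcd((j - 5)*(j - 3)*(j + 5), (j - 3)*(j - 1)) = j - 3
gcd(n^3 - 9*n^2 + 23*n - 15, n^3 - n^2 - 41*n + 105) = n^2 - 8*n + 15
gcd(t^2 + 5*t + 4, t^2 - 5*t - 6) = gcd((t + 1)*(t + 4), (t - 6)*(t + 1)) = t + 1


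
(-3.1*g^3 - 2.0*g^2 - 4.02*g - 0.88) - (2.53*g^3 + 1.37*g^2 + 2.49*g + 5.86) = -5.63*g^3 - 3.37*g^2 - 6.51*g - 6.74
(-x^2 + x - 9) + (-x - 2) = -x^2 - 11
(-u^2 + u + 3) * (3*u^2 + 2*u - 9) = -3*u^4 + u^3 + 20*u^2 - 3*u - 27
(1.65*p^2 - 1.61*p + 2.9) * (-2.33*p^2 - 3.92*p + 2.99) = -3.8445*p^4 - 2.7167*p^3 + 4.4877*p^2 - 16.1819*p + 8.671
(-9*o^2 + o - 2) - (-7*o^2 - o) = -2*o^2 + 2*o - 2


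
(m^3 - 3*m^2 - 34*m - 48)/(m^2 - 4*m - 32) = (m^2 + 5*m + 6)/(m + 4)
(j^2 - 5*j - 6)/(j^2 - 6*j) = (j + 1)/j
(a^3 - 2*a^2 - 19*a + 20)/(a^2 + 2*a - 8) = (a^2 - 6*a + 5)/(a - 2)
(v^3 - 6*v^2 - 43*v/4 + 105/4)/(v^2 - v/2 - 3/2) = (2*v^2 - 9*v - 35)/(2*(v + 1))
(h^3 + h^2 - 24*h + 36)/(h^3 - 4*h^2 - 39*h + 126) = (h - 2)/(h - 7)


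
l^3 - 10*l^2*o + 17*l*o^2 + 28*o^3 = (l - 7*o)*(l - 4*o)*(l + o)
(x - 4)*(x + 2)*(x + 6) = x^3 + 4*x^2 - 20*x - 48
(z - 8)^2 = z^2 - 16*z + 64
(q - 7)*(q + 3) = q^2 - 4*q - 21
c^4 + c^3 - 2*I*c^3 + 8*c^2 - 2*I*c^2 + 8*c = c*(c + 1)*(c - 4*I)*(c + 2*I)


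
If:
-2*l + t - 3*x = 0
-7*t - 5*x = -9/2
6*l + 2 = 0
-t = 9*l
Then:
No Solution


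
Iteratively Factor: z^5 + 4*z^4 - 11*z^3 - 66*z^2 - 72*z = (z + 3)*(z^4 + z^3 - 14*z^2 - 24*z) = (z + 3)^2*(z^3 - 2*z^2 - 8*z) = (z + 2)*(z + 3)^2*(z^2 - 4*z) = z*(z + 2)*(z + 3)^2*(z - 4)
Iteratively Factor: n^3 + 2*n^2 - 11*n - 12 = (n - 3)*(n^2 + 5*n + 4) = (n - 3)*(n + 4)*(n + 1)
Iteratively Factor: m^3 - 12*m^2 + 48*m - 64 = (m - 4)*(m^2 - 8*m + 16) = (m - 4)^2*(m - 4)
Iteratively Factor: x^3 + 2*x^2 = (x)*(x^2 + 2*x) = x^2*(x + 2)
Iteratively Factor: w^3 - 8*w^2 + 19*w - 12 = (w - 3)*(w^2 - 5*w + 4) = (w - 4)*(w - 3)*(w - 1)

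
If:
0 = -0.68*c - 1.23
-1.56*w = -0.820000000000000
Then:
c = -1.81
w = 0.53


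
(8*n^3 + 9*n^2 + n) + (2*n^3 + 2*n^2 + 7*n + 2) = 10*n^3 + 11*n^2 + 8*n + 2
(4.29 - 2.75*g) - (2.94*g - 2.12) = 6.41 - 5.69*g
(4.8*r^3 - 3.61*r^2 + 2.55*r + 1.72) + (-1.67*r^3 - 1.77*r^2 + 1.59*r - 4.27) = 3.13*r^3 - 5.38*r^2 + 4.14*r - 2.55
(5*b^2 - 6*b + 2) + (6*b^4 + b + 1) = 6*b^4 + 5*b^2 - 5*b + 3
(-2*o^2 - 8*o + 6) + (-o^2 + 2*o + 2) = -3*o^2 - 6*o + 8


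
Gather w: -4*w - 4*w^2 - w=-4*w^2 - 5*w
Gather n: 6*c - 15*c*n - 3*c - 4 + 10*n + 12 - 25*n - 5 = 3*c + n*(-15*c - 15) + 3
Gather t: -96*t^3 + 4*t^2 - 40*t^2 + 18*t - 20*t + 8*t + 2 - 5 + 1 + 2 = -96*t^3 - 36*t^2 + 6*t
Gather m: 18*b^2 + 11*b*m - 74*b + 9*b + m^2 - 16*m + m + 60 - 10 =18*b^2 - 65*b + m^2 + m*(11*b - 15) + 50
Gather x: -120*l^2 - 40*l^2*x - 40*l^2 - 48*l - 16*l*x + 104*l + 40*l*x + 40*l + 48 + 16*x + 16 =-160*l^2 + 96*l + x*(-40*l^2 + 24*l + 16) + 64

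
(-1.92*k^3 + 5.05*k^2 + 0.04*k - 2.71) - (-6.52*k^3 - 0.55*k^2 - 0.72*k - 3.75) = 4.6*k^3 + 5.6*k^2 + 0.76*k + 1.04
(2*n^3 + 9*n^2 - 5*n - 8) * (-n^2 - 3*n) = -2*n^5 - 15*n^4 - 22*n^3 + 23*n^2 + 24*n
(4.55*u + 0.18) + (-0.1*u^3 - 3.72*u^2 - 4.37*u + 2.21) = -0.1*u^3 - 3.72*u^2 + 0.18*u + 2.39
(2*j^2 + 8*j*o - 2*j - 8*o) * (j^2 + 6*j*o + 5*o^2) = 2*j^4 + 20*j^3*o - 2*j^3 + 58*j^2*o^2 - 20*j^2*o + 40*j*o^3 - 58*j*o^2 - 40*o^3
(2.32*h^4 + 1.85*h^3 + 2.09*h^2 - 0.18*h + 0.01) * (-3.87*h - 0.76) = -8.9784*h^5 - 8.9227*h^4 - 9.4943*h^3 - 0.8918*h^2 + 0.0981*h - 0.0076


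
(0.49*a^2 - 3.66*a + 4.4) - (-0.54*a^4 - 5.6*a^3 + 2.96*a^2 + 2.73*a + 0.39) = 0.54*a^4 + 5.6*a^3 - 2.47*a^2 - 6.39*a + 4.01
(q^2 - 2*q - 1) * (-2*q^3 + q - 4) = -2*q^5 + 4*q^4 + 3*q^3 - 6*q^2 + 7*q + 4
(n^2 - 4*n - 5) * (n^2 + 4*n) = n^4 - 21*n^2 - 20*n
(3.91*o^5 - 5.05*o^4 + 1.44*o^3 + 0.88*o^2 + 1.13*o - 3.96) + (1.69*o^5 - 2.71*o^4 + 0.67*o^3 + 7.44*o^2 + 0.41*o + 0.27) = 5.6*o^5 - 7.76*o^4 + 2.11*o^3 + 8.32*o^2 + 1.54*o - 3.69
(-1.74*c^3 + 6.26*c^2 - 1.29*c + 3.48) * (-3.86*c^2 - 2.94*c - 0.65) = 6.7164*c^5 - 19.048*c^4 - 12.294*c^3 - 13.7092*c^2 - 9.3927*c - 2.262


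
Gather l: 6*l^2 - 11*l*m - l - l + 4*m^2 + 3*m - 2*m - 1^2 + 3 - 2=6*l^2 + l*(-11*m - 2) + 4*m^2 + m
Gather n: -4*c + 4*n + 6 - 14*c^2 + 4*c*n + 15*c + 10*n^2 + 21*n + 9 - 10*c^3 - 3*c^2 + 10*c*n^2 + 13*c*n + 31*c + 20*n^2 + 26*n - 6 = -10*c^3 - 17*c^2 + 42*c + n^2*(10*c + 30) + n*(17*c + 51) + 9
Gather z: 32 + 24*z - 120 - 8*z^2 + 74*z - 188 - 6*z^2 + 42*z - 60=-14*z^2 + 140*z - 336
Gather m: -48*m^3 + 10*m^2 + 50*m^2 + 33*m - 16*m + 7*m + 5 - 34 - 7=-48*m^3 + 60*m^2 + 24*m - 36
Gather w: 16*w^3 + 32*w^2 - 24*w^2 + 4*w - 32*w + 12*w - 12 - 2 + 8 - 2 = 16*w^3 + 8*w^2 - 16*w - 8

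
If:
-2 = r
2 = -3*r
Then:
No Solution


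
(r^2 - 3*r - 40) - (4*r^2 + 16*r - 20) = -3*r^2 - 19*r - 20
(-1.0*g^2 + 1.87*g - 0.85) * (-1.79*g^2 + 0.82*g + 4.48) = 1.79*g^4 - 4.1673*g^3 - 1.4251*g^2 + 7.6806*g - 3.808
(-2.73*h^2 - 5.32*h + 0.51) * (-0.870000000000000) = 2.3751*h^2 + 4.6284*h - 0.4437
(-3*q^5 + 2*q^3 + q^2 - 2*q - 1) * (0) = 0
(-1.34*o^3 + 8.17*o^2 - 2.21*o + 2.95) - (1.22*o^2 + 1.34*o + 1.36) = -1.34*o^3 + 6.95*o^2 - 3.55*o + 1.59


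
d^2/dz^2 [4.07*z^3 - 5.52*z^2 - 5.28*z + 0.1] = 24.42*z - 11.04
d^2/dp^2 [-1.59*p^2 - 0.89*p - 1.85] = -3.18000000000000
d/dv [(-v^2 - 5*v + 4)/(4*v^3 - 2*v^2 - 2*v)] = (v^4 + 10*v^3 - 14*v^2 + 4*v + 2)/(v^2*(4*v^4 - 4*v^3 - 3*v^2 + 2*v + 1))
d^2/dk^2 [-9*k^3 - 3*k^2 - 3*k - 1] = -54*k - 6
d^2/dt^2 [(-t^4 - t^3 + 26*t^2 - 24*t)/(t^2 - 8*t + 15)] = 2*(-t^6 + 24*t^5 - 237*t^4 + 1095*t^3 - 2160*t^2 + 405*t + 2970)/(t^6 - 24*t^5 + 237*t^4 - 1232*t^3 + 3555*t^2 - 5400*t + 3375)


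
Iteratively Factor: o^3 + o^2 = (o + 1)*(o^2) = o*(o + 1)*(o)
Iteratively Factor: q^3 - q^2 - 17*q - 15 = (q - 5)*(q^2 + 4*q + 3) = (q - 5)*(q + 3)*(q + 1)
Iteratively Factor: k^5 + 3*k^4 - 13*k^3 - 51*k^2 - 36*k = (k + 3)*(k^4 - 13*k^2 - 12*k) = (k + 1)*(k + 3)*(k^3 - k^2 - 12*k) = (k + 1)*(k + 3)^2*(k^2 - 4*k) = (k - 4)*(k + 1)*(k + 3)^2*(k)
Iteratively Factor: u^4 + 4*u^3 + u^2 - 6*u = (u - 1)*(u^3 + 5*u^2 + 6*u) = (u - 1)*(u + 3)*(u^2 + 2*u) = u*(u - 1)*(u + 3)*(u + 2)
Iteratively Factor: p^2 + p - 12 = (p + 4)*(p - 3)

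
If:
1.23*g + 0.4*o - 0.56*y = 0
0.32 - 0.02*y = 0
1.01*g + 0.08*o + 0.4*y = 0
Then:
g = -10.72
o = 55.37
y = 16.00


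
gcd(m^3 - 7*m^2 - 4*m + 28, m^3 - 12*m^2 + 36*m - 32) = m - 2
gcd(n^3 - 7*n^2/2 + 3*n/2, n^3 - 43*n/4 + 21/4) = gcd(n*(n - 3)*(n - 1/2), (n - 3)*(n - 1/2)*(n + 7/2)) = n^2 - 7*n/2 + 3/2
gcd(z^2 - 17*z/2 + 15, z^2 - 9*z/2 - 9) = z - 6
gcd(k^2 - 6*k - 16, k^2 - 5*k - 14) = k + 2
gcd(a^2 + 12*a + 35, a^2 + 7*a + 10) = a + 5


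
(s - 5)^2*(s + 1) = s^3 - 9*s^2 + 15*s + 25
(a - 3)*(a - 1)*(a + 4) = a^3 - 13*a + 12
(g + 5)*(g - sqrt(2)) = g^2 - sqrt(2)*g + 5*g - 5*sqrt(2)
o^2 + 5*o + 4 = (o + 1)*(o + 4)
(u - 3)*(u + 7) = u^2 + 4*u - 21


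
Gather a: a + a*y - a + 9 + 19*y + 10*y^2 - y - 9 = a*y + 10*y^2 + 18*y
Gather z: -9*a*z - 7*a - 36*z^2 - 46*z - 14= -7*a - 36*z^2 + z*(-9*a - 46) - 14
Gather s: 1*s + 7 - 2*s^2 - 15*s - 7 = -2*s^2 - 14*s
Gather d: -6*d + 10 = 10 - 6*d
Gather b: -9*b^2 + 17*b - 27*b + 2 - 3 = -9*b^2 - 10*b - 1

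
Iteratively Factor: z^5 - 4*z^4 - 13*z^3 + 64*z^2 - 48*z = (z - 1)*(z^4 - 3*z^3 - 16*z^2 + 48*z) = (z - 3)*(z - 1)*(z^3 - 16*z) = (z - 3)*(z - 1)*(z + 4)*(z^2 - 4*z) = (z - 4)*(z - 3)*(z - 1)*(z + 4)*(z)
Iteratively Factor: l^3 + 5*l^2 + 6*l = (l + 3)*(l^2 + 2*l) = l*(l + 3)*(l + 2)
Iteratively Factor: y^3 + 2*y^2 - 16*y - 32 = (y - 4)*(y^2 + 6*y + 8) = (y - 4)*(y + 2)*(y + 4)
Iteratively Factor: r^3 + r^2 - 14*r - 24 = (r + 3)*(r^2 - 2*r - 8) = (r - 4)*(r + 3)*(r + 2)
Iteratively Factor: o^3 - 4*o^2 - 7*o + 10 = (o + 2)*(o^2 - 6*o + 5) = (o - 1)*(o + 2)*(o - 5)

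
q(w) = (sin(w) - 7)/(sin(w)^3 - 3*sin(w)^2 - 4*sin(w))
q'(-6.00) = -20.57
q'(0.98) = -1.14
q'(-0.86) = 15.82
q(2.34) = 1.55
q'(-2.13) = -35.30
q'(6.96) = -3.00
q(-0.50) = -6.69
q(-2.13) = -12.54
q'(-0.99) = 31.28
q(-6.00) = 5.05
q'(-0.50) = -1.49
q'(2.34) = 1.97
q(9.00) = 3.16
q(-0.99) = -11.82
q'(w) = (sin(w) - 7)*(-3*sin(w)^2*cos(w) + 6*sin(w)*cos(w) + 4*cos(w))/(sin(w)^3 - 3*sin(w)^2 - 4*sin(w))^2 + cos(w)/(sin(w)^3 - 3*sin(w)^2 - 4*sin(w))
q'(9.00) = 8.65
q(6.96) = 1.85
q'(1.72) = 0.20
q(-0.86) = -8.88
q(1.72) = 1.02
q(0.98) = 1.28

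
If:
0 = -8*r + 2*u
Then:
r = u/4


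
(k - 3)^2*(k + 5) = k^3 - k^2 - 21*k + 45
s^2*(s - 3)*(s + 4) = s^4 + s^3 - 12*s^2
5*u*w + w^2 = w*(5*u + w)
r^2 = r^2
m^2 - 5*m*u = m*(m - 5*u)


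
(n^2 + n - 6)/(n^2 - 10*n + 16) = (n + 3)/(n - 8)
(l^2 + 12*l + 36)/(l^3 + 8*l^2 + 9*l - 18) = (l + 6)/(l^2 + 2*l - 3)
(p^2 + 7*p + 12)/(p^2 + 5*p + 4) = (p + 3)/(p + 1)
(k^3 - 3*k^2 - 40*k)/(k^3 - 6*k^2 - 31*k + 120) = k/(k - 3)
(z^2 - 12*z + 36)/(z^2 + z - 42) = (z - 6)/(z + 7)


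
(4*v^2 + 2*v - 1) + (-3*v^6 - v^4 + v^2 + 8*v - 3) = -3*v^6 - v^4 + 5*v^2 + 10*v - 4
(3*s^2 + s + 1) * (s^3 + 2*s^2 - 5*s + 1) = 3*s^5 + 7*s^4 - 12*s^3 - 4*s + 1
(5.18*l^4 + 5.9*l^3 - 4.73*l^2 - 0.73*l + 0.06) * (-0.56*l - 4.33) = -2.9008*l^5 - 25.7334*l^4 - 22.8982*l^3 + 20.8897*l^2 + 3.1273*l - 0.2598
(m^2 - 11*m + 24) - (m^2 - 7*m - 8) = 32 - 4*m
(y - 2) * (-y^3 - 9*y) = -y^4 + 2*y^3 - 9*y^2 + 18*y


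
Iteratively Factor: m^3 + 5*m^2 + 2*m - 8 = (m + 2)*(m^2 + 3*m - 4) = (m - 1)*(m + 2)*(m + 4)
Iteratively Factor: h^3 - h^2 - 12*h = (h + 3)*(h^2 - 4*h) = (h - 4)*(h + 3)*(h)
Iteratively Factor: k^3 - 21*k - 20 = (k + 4)*(k^2 - 4*k - 5) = (k + 1)*(k + 4)*(k - 5)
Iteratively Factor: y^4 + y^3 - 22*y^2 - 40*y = (y - 5)*(y^3 + 6*y^2 + 8*y) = y*(y - 5)*(y^2 + 6*y + 8) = y*(y - 5)*(y + 4)*(y + 2)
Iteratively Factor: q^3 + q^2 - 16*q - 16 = (q + 1)*(q^2 - 16) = (q - 4)*(q + 1)*(q + 4)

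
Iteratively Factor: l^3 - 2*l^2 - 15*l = (l - 5)*(l^2 + 3*l) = (l - 5)*(l + 3)*(l)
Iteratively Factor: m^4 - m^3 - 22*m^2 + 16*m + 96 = (m - 3)*(m^3 + 2*m^2 - 16*m - 32) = (m - 3)*(m + 4)*(m^2 - 2*m - 8) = (m - 4)*(m - 3)*(m + 4)*(m + 2)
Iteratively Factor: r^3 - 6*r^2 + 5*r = (r - 1)*(r^2 - 5*r) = r*(r - 1)*(r - 5)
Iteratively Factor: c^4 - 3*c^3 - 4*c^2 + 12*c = (c + 2)*(c^3 - 5*c^2 + 6*c) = (c - 3)*(c + 2)*(c^2 - 2*c) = (c - 3)*(c - 2)*(c + 2)*(c)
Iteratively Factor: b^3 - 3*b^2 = (b - 3)*(b^2) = b*(b - 3)*(b)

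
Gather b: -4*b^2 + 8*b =-4*b^2 + 8*b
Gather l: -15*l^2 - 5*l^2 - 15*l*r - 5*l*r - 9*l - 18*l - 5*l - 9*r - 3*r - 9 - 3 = -20*l^2 + l*(-20*r - 32) - 12*r - 12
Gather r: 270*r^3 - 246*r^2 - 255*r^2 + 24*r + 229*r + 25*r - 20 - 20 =270*r^3 - 501*r^2 + 278*r - 40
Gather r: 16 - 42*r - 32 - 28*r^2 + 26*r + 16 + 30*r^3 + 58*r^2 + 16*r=30*r^3 + 30*r^2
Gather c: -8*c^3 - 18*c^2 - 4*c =-8*c^3 - 18*c^2 - 4*c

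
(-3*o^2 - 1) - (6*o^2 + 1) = -9*o^2 - 2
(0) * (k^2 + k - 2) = 0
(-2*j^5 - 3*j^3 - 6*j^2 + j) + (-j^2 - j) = -2*j^5 - 3*j^3 - 7*j^2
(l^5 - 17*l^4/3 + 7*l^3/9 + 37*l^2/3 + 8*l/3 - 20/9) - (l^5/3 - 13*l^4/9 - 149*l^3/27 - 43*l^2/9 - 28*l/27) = 2*l^5/3 - 38*l^4/9 + 170*l^3/27 + 154*l^2/9 + 100*l/27 - 20/9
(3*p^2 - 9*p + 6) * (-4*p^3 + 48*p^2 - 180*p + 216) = -12*p^5 + 180*p^4 - 996*p^3 + 2556*p^2 - 3024*p + 1296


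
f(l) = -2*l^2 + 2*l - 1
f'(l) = 2 - 4*l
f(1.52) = -2.58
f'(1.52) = -4.08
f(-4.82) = -57.10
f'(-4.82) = 21.28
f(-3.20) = -27.88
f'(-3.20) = 14.80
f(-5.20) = -65.48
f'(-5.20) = 22.80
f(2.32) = -7.12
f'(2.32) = -7.28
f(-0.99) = -4.94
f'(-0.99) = 5.96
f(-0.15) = -1.34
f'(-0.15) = 2.60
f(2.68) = -10.00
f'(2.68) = -8.72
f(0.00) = -1.00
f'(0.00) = 2.00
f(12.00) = -265.00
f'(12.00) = -46.00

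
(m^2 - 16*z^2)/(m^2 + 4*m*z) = (m - 4*z)/m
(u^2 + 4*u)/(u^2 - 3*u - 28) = u/(u - 7)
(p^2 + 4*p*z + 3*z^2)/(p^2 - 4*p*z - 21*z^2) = (-p - z)/(-p + 7*z)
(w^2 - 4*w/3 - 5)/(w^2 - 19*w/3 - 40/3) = (w - 3)/(w - 8)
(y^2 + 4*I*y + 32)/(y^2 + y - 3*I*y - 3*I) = (y^2 + 4*I*y + 32)/(y^2 + y - 3*I*y - 3*I)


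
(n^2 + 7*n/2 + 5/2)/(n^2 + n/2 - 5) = (n + 1)/(n - 2)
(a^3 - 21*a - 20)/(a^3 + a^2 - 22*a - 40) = (a + 1)/(a + 2)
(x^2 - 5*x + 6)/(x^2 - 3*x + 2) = (x - 3)/(x - 1)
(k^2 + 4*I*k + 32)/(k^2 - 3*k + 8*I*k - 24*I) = (k - 4*I)/(k - 3)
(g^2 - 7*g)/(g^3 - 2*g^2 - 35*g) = 1/(g + 5)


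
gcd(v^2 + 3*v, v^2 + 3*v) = v^2 + 3*v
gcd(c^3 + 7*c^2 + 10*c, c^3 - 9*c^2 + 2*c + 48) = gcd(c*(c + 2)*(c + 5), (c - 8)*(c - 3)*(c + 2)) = c + 2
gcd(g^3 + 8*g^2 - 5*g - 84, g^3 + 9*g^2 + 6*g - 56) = g^2 + 11*g + 28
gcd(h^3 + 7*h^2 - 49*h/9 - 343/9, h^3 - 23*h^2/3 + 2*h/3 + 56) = h + 7/3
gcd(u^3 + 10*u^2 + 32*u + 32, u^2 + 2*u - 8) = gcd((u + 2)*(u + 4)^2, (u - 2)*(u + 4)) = u + 4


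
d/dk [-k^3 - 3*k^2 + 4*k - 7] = -3*k^2 - 6*k + 4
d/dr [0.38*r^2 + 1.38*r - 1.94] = 0.76*r + 1.38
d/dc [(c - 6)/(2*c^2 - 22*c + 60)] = -1/(2*c^2 - 20*c + 50)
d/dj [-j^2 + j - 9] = 1 - 2*j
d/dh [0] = 0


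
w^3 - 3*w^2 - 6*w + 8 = (w - 4)*(w - 1)*(w + 2)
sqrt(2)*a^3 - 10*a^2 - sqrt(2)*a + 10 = (a - 1)*(a - 5*sqrt(2))*(sqrt(2)*a + sqrt(2))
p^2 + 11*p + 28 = (p + 4)*(p + 7)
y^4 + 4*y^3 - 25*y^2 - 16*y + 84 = (y - 3)*(y - 2)*(y + 2)*(y + 7)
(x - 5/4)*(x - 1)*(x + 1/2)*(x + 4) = x^4 + 9*x^3/4 - 55*x^2/8 + 9*x/8 + 5/2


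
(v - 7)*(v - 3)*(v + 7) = v^3 - 3*v^2 - 49*v + 147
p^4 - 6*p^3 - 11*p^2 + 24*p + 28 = (p - 7)*(p - 2)*(p + 1)*(p + 2)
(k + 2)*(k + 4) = k^2 + 6*k + 8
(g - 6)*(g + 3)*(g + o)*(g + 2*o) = g^4 + 3*g^3*o - 3*g^3 + 2*g^2*o^2 - 9*g^2*o - 18*g^2 - 6*g*o^2 - 54*g*o - 36*o^2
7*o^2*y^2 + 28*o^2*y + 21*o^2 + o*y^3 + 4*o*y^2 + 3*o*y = (7*o + y)*(y + 3)*(o*y + o)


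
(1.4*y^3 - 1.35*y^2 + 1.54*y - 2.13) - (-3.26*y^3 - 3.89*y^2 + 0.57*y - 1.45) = 4.66*y^3 + 2.54*y^2 + 0.97*y - 0.68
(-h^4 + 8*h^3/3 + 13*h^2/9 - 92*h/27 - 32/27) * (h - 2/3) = -h^5 + 10*h^4/3 - h^3/3 - 118*h^2/27 + 88*h/81 + 64/81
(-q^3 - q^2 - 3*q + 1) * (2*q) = -2*q^4 - 2*q^3 - 6*q^2 + 2*q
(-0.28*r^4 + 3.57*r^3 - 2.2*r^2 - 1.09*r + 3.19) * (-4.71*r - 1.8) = 1.3188*r^5 - 16.3107*r^4 + 3.936*r^3 + 9.0939*r^2 - 13.0629*r - 5.742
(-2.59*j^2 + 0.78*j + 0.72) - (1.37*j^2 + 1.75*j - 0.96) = -3.96*j^2 - 0.97*j + 1.68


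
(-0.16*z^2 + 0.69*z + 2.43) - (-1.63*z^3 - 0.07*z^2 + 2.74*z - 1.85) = 1.63*z^3 - 0.09*z^2 - 2.05*z + 4.28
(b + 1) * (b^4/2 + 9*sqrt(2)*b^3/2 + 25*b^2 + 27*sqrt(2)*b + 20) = b^5/2 + b^4/2 + 9*sqrt(2)*b^4/2 + 9*sqrt(2)*b^3/2 + 25*b^3 + 25*b^2 + 27*sqrt(2)*b^2 + 20*b + 27*sqrt(2)*b + 20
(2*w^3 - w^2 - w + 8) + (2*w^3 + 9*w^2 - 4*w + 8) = 4*w^3 + 8*w^2 - 5*w + 16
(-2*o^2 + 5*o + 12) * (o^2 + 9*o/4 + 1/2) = -2*o^4 + o^3/2 + 89*o^2/4 + 59*o/2 + 6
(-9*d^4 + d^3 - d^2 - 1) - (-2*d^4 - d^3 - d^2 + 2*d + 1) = -7*d^4 + 2*d^3 - 2*d - 2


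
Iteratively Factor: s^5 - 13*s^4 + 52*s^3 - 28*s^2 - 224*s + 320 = (s - 5)*(s^4 - 8*s^3 + 12*s^2 + 32*s - 64) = (s - 5)*(s - 2)*(s^3 - 6*s^2 + 32) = (s - 5)*(s - 4)*(s - 2)*(s^2 - 2*s - 8) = (s - 5)*(s - 4)*(s - 2)*(s + 2)*(s - 4)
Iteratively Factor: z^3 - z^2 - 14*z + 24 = (z - 3)*(z^2 + 2*z - 8) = (z - 3)*(z - 2)*(z + 4)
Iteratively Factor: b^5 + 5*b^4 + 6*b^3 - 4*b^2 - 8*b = (b + 2)*(b^4 + 3*b^3 - 4*b) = (b - 1)*(b + 2)*(b^3 + 4*b^2 + 4*b) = (b - 1)*(b + 2)^2*(b^2 + 2*b) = b*(b - 1)*(b + 2)^2*(b + 2)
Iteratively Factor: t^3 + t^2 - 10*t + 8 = (t - 1)*(t^2 + 2*t - 8) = (t - 2)*(t - 1)*(t + 4)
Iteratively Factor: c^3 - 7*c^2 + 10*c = (c)*(c^2 - 7*c + 10) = c*(c - 2)*(c - 5)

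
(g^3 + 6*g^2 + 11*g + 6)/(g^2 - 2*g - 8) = (g^2 + 4*g + 3)/(g - 4)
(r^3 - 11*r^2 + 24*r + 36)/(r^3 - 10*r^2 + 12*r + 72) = (r + 1)/(r + 2)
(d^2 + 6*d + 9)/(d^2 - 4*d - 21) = (d + 3)/(d - 7)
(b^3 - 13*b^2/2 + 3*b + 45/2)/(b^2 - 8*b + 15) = b + 3/2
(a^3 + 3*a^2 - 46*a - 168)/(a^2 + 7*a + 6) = (a^2 - 3*a - 28)/(a + 1)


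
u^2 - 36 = (u - 6)*(u + 6)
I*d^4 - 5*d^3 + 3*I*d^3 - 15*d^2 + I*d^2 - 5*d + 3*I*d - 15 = (d + 3)*(d + I)*(d + 5*I)*(I*d + 1)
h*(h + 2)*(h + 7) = h^3 + 9*h^2 + 14*h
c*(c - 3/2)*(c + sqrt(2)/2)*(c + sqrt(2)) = c^4 - 3*c^3/2 + 3*sqrt(2)*c^3/2 - 9*sqrt(2)*c^2/4 + c^2 - 3*c/2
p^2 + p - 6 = (p - 2)*(p + 3)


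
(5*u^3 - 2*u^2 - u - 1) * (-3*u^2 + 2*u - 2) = -15*u^5 + 16*u^4 - 11*u^3 + 5*u^2 + 2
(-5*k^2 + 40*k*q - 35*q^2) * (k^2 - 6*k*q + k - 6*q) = -5*k^4 + 70*k^3*q - 5*k^3 - 275*k^2*q^2 + 70*k^2*q + 210*k*q^3 - 275*k*q^2 + 210*q^3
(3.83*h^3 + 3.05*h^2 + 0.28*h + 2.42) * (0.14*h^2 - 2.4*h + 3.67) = 0.5362*h^5 - 8.765*h^4 + 6.7753*h^3 + 10.8603*h^2 - 4.7804*h + 8.8814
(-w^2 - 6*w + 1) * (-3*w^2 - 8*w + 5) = 3*w^4 + 26*w^3 + 40*w^2 - 38*w + 5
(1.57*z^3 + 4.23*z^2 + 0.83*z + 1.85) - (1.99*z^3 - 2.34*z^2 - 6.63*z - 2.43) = -0.42*z^3 + 6.57*z^2 + 7.46*z + 4.28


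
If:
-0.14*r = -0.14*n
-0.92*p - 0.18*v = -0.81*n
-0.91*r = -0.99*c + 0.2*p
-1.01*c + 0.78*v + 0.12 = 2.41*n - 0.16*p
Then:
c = 0.21665351069405*v + 0.0389815586641508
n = 0.233514829403664*v + 0.0355328298952247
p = 0.00994240414887793*v + 0.0312843393642739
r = 0.233514829403664*v + 0.0355328298952247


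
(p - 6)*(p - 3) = p^2 - 9*p + 18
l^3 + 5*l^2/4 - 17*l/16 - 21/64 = (l - 3/4)*(l + 1/4)*(l + 7/4)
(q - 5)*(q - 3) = q^2 - 8*q + 15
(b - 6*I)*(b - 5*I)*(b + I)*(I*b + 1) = I*b^4 + 11*b^3 - 29*I*b^2 + 11*b - 30*I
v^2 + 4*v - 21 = (v - 3)*(v + 7)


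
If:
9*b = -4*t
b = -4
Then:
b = -4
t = 9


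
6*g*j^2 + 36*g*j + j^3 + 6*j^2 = j*(6*g + j)*(j + 6)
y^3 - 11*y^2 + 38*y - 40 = (y - 5)*(y - 4)*(y - 2)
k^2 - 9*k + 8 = (k - 8)*(k - 1)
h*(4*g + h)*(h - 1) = 4*g*h^2 - 4*g*h + h^3 - h^2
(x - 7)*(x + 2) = x^2 - 5*x - 14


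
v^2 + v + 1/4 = (v + 1/2)^2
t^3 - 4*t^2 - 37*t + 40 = (t - 8)*(t - 1)*(t + 5)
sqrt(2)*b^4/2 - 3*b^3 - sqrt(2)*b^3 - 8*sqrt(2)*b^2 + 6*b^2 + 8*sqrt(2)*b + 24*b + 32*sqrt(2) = (b - 4)*(b - 4*sqrt(2))*(b + sqrt(2))*(sqrt(2)*b/2 + sqrt(2))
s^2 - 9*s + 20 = (s - 5)*(s - 4)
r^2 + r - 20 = (r - 4)*(r + 5)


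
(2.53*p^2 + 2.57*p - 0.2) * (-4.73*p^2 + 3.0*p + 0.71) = -11.9669*p^4 - 4.5661*p^3 + 10.4523*p^2 + 1.2247*p - 0.142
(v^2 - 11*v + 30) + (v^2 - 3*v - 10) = 2*v^2 - 14*v + 20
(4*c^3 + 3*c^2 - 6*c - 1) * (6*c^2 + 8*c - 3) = 24*c^5 + 50*c^4 - 24*c^3 - 63*c^2 + 10*c + 3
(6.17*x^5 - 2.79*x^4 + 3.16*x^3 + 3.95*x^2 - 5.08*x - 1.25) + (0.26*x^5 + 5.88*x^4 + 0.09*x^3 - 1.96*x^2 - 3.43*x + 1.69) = 6.43*x^5 + 3.09*x^4 + 3.25*x^3 + 1.99*x^2 - 8.51*x + 0.44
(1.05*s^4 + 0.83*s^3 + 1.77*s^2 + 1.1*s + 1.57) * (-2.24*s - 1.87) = -2.352*s^5 - 3.8227*s^4 - 5.5169*s^3 - 5.7739*s^2 - 5.5738*s - 2.9359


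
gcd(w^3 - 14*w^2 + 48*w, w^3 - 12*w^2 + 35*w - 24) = w - 8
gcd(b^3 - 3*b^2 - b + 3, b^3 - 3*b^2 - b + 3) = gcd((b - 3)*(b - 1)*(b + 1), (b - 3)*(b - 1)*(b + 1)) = b^3 - 3*b^2 - b + 3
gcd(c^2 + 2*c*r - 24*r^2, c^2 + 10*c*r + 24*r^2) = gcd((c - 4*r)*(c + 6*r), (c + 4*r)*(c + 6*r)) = c + 6*r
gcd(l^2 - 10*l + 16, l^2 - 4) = l - 2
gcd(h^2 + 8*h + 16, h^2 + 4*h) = h + 4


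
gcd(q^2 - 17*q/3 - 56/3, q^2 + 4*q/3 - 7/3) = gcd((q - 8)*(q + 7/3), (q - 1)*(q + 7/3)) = q + 7/3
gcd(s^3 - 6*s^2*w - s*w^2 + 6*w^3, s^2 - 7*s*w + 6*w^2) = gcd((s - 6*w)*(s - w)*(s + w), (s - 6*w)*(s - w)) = s^2 - 7*s*w + 6*w^2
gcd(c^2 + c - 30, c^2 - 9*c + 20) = c - 5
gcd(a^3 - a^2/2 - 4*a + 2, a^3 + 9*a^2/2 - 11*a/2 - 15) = a - 2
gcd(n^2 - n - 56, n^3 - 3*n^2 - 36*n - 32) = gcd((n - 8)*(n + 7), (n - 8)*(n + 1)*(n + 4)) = n - 8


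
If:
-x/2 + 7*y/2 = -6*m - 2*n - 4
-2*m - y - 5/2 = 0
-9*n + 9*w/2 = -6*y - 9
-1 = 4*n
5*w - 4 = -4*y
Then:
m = 59/32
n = -1/4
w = 23/4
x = -227/16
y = -99/16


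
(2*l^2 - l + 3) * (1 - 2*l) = -4*l^3 + 4*l^2 - 7*l + 3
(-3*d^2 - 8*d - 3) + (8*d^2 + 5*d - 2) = 5*d^2 - 3*d - 5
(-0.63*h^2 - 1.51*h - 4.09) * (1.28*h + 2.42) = -0.8064*h^3 - 3.4574*h^2 - 8.8894*h - 9.8978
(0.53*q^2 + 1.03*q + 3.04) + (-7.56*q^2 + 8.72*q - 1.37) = -7.03*q^2 + 9.75*q + 1.67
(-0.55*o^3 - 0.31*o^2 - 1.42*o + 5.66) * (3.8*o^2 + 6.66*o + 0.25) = -2.09*o^5 - 4.841*o^4 - 7.5981*o^3 + 11.9733*o^2 + 37.3406*o + 1.415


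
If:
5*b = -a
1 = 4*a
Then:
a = 1/4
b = -1/20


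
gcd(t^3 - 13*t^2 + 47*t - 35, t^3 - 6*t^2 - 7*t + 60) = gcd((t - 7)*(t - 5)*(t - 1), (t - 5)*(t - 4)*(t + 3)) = t - 5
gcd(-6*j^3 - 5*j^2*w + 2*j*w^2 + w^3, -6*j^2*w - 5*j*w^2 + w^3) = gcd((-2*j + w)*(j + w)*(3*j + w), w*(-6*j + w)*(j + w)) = j + w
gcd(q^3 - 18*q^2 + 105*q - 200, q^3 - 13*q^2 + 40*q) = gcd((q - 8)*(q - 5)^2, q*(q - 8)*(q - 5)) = q^2 - 13*q + 40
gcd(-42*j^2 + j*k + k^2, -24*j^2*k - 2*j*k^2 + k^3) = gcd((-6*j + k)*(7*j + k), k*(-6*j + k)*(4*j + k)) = 6*j - k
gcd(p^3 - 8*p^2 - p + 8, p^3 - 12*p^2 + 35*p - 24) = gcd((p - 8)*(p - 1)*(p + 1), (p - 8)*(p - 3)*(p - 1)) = p^2 - 9*p + 8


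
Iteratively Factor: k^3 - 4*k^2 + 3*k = (k - 1)*(k^2 - 3*k) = (k - 3)*(k - 1)*(k)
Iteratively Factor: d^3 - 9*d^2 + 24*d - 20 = (d - 2)*(d^2 - 7*d + 10) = (d - 2)^2*(d - 5)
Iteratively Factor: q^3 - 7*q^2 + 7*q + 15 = (q - 3)*(q^2 - 4*q - 5) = (q - 3)*(q + 1)*(q - 5)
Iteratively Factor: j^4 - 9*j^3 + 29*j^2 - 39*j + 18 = (j - 3)*(j^3 - 6*j^2 + 11*j - 6) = (j - 3)*(j - 2)*(j^2 - 4*j + 3) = (j - 3)^2*(j - 2)*(j - 1)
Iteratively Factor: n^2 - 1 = (n + 1)*(n - 1)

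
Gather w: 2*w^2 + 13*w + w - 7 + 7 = 2*w^2 + 14*w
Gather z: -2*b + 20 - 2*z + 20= -2*b - 2*z + 40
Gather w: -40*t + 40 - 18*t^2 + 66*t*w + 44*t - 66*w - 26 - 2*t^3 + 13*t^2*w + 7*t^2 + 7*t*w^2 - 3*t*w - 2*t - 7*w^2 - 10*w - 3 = -2*t^3 - 11*t^2 + 2*t + w^2*(7*t - 7) + w*(13*t^2 + 63*t - 76) + 11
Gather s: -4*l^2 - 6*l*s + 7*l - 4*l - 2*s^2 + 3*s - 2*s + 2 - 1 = -4*l^2 + 3*l - 2*s^2 + s*(1 - 6*l) + 1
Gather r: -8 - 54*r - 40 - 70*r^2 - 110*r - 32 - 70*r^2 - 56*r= -140*r^2 - 220*r - 80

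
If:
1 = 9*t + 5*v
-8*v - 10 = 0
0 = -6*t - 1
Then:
No Solution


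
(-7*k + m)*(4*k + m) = -28*k^2 - 3*k*m + m^2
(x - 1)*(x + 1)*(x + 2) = x^3 + 2*x^2 - x - 2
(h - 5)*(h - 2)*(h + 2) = h^3 - 5*h^2 - 4*h + 20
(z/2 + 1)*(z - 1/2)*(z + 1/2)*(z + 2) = z^4/2 + 2*z^3 + 15*z^2/8 - z/2 - 1/2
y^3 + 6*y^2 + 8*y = y*(y + 2)*(y + 4)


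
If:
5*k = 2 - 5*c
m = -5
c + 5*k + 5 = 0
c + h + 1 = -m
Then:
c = 7/4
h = 9/4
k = -27/20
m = -5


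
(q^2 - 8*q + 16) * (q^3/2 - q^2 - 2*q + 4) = q^5/2 - 5*q^4 + 14*q^3 + 4*q^2 - 64*q + 64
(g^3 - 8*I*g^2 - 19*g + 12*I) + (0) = g^3 - 8*I*g^2 - 19*g + 12*I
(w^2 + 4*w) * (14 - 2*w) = -2*w^3 + 6*w^2 + 56*w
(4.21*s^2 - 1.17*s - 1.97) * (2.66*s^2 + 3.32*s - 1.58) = 11.1986*s^4 + 10.865*s^3 - 15.7764*s^2 - 4.6918*s + 3.1126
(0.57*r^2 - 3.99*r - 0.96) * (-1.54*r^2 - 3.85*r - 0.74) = -0.8778*r^4 + 3.9501*r^3 + 16.4181*r^2 + 6.6486*r + 0.7104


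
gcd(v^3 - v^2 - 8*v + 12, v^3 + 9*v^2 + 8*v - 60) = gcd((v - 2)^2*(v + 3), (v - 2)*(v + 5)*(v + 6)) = v - 2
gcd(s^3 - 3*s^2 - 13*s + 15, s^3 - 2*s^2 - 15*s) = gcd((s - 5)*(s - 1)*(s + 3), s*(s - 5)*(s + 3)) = s^2 - 2*s - 15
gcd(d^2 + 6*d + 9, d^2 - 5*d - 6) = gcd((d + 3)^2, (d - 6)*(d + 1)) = 1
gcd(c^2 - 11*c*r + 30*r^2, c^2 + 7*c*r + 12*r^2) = 1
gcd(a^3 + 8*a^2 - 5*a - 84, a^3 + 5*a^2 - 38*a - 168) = a^2 + 11*a + 28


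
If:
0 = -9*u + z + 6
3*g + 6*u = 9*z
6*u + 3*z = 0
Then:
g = -48/11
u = 6/11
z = -12/11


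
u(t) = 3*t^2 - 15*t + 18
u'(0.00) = -15.00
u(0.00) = 18.00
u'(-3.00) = -33.00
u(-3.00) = 90.00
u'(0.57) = -11.58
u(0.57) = 10.42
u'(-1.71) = -25.26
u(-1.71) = 52.42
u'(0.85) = -9.90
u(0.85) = 7.42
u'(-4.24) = -40.44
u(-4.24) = 135.53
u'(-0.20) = -16.20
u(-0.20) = 21.12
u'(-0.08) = -15.48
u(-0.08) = 19.22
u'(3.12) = 3.72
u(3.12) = 0.40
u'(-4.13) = -39.78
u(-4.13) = 131.12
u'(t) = 6*t - 15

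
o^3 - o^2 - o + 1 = (o - 1)^2*(o + 1)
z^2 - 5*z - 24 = (z - 8)*(z + 3)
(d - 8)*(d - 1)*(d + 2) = d^3 - 7*d^2 - 10*d + 16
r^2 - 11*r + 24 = (r - 8)*(r - 3)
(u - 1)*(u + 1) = u^2 - 1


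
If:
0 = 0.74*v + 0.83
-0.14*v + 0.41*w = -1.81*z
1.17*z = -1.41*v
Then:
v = -1.12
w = -6.35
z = 1.35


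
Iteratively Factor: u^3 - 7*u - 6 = (u - 3)*(u^2 + 3*u + 2) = (u - 3)*(u + 1)*(u + 2)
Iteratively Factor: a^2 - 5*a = (a - 5)*(a)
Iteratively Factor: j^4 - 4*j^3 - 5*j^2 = (j + 1)*(j^3 - 5*j^2) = j*(j + 1)*(j^2 - 5*j) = j^2*(j + 1)*(j - 5)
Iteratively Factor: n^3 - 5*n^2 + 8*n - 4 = (n - 1)*(n^2 - 4*n + 4) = (n - 2)*(n - 1)*(n - 2)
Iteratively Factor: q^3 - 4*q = (q - 2)*(q^2 + 2*q) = q*(q - 2)*(q + 2)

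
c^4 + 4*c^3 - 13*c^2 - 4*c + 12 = (c - 2)*(c - 1)*(c + 1)*(c + 6)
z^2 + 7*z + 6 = (z + 1)*(z + 6)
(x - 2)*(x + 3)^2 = x^3 + 4*x^2 - 3*x - 18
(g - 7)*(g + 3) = g^2 - 4*g - 21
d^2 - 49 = (d - 7)*(d + 7)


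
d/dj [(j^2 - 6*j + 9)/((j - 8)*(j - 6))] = 2*(-4*j^2 + 39*j - 81)/(j^4 - 28*j^3 + 292*j^2 - 1344*j + 2304)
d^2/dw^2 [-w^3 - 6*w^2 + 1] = -6*w - 12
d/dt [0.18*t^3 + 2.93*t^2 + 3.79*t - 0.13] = 0.54*t^2 + 5.86*t + 3.79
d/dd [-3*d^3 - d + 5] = -9*d^2 - 1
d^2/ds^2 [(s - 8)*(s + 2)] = 2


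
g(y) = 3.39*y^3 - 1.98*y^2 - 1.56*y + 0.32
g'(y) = 10.17*y^2 - 3.96*y - 1.56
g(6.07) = 676.07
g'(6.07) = 349.12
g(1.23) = 1.71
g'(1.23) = 8.96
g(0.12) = 0.11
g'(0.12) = -1.89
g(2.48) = 35.98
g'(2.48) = 51.17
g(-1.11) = -5.02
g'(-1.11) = 15.37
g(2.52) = 38.07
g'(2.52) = 53.04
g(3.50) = 115.95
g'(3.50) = 109.16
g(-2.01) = -32.07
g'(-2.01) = 47.49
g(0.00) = 0.32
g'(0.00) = -1.56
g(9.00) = 2297.21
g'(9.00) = 786.57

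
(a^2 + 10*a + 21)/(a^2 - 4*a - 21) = (a + 7)/(a - 7)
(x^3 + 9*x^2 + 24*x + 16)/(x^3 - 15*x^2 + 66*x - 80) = (x^3 + 9*x^2 + 24*x + 16)/(x^3 - 15*x^2 + 66*x - 80)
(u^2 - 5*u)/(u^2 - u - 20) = u/(u + 4)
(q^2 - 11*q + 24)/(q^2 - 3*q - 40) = (q - 3)/(q + 5)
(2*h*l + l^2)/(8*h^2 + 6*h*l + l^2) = l/(4*h + l)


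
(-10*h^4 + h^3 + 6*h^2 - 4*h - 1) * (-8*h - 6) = 80*h^5 + 52*h^4 - 54*h^3 - 4*h^2 + 32*h + 6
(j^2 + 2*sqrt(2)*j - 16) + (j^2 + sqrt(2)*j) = 2*j^2 + 3*sqrt(2)*j - 16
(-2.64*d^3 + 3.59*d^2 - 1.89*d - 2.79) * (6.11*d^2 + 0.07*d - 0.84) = -16.1304*d^5 + 21.7501*d^4 - 9.079*d^3 - 20.1948*d^2 + 1.3923*d + 2.3436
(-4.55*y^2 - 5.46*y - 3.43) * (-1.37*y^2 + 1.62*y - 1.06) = 6.2335*y^4 + 0.1092*y^3 + 0.676900000000001*y^2 + 0.231*y + 3.6358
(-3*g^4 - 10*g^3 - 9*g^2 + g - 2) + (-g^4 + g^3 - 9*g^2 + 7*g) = -4*g^4 - 9*g^3 - 18*g^2 + 8*g - 2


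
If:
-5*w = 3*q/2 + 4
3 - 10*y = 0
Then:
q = -10*w/3 - 8/3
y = 3/10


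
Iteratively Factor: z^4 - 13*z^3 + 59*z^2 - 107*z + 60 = (z - 5)*(z^3 - 8*z^2 + 19*z - 12) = (z - 5)*(z - 1)*(z^2 - 7*z + 12) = (z - 5)*(z - 3)*(z - 1)*(z - 4)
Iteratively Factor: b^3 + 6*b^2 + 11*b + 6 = (b + 2)*(b^2 + 4*b + 3) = (b + 1)*(b + 2)*(b + 3)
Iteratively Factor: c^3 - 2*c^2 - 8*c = (c + 2)*(c^2 - 4*c) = (c - 4)*(c + 2)*(c)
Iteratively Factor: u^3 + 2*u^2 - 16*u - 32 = (u + 2)*(u^2 - 16) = (u + 2)*(u + 4)*(u - 4)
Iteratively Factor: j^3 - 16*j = (j - 4)*(j^2 + 4*j) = j*(j - 4)*(j + 4)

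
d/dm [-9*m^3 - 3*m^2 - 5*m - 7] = -27*m^2 - 6*m - 5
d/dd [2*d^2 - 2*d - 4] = 4*d - 2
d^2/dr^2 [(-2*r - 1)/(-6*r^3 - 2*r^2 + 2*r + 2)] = ((2*r + 1)*(9*r^2 + 2*r - 1)^2 + (-18*r^2 - 4*r - (2*r + 1)*(9*r + 1) + 2)*(3*r^3 + r^2 - r - 1))/(3*r^3 + r^2 - r - 1)^3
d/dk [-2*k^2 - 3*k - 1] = -4*k - 3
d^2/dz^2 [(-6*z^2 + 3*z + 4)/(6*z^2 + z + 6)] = 4*(72*z^3 + 540*z^2 - 126*z - 187)/(216*z^6 + 108*z^5 + 666*z^4 + 217*z^3 + 666*z^2 + 108*z + 216)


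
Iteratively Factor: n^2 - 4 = (n + 2)*(n - 2)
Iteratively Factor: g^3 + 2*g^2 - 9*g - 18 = (g + 2)*(g^2 - 9) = (g + 2)*(g + 3)*(g - 3)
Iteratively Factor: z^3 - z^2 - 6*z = (z - 3)*(z^2 + 2*z) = (z - 3)*(z + 2)*(z)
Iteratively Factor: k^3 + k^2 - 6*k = (k)*(k^2 + k - 6) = k*(k - 2)*(k + 3)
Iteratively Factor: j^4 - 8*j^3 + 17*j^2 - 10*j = (j - 1)*(j^3 - 7*j^2 + 10*j) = (j - 5)*(j - 1)*(j^2 - 2*j) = j*(j - 5)*(j - 1)*(j - 2)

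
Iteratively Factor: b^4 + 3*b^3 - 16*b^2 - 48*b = (b)*(b^3 + 3*b^2 - 16*b - 48) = b*(b + 4)*(b^2 - b - 12) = b*(b - 4)*(b + 4)*(b + 3)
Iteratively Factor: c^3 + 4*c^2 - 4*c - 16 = (c + 2)*(c^2 + 2*c - 8) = (c - 2)*(c + 2)*(c + 4)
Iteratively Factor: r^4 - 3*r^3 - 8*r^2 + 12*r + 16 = (r - 4)*(r^3 + r^2 - 4*r - 4) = (r - 4)*(r + 2)*(r^2 - r - 2) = (r - 4)*(r + 1)*(r + 2)*(r - 2)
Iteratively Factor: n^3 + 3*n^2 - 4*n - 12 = (n + 3)*(n^2 - 4) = (n + 2)*(n + 3)*(n - 2)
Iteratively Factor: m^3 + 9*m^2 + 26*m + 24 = (m + 4)*(m^2 + 5*m + 6) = (m + 2)*(m + 4)*(m + 3)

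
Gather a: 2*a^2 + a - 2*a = 2*a^2 - a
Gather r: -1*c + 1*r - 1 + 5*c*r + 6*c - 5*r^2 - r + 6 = 5*c*r + 5*c - 5*r^2 + 5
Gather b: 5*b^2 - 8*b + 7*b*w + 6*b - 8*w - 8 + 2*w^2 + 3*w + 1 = 5*b^2 + b*(7*w - 2) + 2*w^2 - 5*w - 7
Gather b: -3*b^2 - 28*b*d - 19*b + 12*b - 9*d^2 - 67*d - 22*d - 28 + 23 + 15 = -3*b^2 + b*(-28*d - 7) - 9*d^2 - 89*d + 10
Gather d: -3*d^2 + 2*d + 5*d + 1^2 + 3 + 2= -3*d^2 + 7*d + 6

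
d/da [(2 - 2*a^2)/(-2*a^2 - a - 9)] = 2*(a^2 + 22*a + 1)/(4*a^4 + 4*a^3 + 37*a^2 + 18*a + 81)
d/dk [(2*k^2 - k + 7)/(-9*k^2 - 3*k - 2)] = (-15*k^2 + 118*k + 23)/(81*k^4 + 54*k^3 + 45*k^2 + 12*k + 4)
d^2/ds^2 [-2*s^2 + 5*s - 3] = -4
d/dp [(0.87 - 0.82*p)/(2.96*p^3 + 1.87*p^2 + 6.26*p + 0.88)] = (4.8544*p^3 - 6.1922*p^2 - 3.2538*p - 6.1678)/(8.7616*p^6 + 11.0704*p^5 + 40.5561*p^4 + 28.622*p^3 + 42.4788*p^2 + 11.0176*p + 0.7744)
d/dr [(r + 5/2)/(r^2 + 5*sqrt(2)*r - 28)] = (r^2 + 5*sqrt(2)*r - (2*r + 5)*(2*r + 5*sqrt(2))/2 - 28)/(r^2 + 5*sqrt(2)*r - 28)^2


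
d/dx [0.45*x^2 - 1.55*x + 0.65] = 0.9*x - 1.55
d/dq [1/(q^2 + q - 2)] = (-2*q - 1)/(q^2 + q - 2)^2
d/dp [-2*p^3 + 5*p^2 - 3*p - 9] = -6*p^2 + 10*p - 3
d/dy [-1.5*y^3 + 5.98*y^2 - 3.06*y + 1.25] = -4.5*y^2 + 11.96*y - 3.06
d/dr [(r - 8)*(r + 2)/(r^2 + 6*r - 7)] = 6*(2*r^2 + 3*r + 23)/(r^4 + 12*r^3 + 22*r^2 - 84*r + 49)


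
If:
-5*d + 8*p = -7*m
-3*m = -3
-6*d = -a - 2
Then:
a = 48*p/5 + 32/5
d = 8*p/5 + 7/5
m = 1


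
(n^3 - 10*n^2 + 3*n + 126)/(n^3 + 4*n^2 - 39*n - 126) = (n - 7)/(n + 7)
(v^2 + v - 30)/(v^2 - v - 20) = (v + 6)/(v + 4)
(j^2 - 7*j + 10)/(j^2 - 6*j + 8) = (j - 5)/(j - 4)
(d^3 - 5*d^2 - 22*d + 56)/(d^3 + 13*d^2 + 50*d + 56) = (d^2 - 9*d + 14)/(d^2 + 9*d + 14)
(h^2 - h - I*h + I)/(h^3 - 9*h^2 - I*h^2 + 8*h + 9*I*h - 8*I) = 1/(h - 8)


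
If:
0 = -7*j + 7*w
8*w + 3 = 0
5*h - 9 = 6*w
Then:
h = 27/20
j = -3/8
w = -3/8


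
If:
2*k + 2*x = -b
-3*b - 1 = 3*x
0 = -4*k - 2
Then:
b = -5/3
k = -1/2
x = 4/3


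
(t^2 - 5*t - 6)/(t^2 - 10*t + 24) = (t + 1)/(t - 4)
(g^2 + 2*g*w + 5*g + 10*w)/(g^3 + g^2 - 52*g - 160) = (g + 2*w)/(g^2 - 4*g - 32)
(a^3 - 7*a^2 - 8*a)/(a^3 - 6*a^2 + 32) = a*(a^2 - 7*a - 8)/(a^3 - 6*a^2 + 32)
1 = 1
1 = 1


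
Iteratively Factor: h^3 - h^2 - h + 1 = (h - 1)*(h^2 - 1) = (h - 1)^2*(h + 1)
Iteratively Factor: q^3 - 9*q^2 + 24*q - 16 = (q - 4)*(q^2 - 5*q + 4) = (q - 4)^2*(q - 1)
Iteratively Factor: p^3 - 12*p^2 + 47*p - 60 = (p - 3)*(p^2 - 9*p + 20) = (p - 5)*(p - 3)*(p - 4)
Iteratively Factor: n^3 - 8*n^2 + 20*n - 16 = (n - 4)*(n^2 - 4*n + 4) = (n - 4)*(n - 2)*(n - 2)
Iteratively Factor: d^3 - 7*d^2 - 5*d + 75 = (d - 5)*(d^2 - 2*d - 15) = (d - 5)^2*(d + 3)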